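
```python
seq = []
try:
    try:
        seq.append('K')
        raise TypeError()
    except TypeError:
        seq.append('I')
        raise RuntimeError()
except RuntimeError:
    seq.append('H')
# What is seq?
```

Step-by-step execution trace:
1. Inner try: `seq.append('K')` → seq = ['K'].
2. `raise TypeError()` raises TypeError.
3. Inner `except TypeError` matches → `seq.append('I')` → seq = ['K', 'I'].
4. `raise RuntimeError()` raises RuntimeError; propagates to outer try.
5. Outer `except RuntimeError` matches → `seq.append('H')` → seq = ['K', 'I', 'H'].
Result: ['K', 'I', 'H']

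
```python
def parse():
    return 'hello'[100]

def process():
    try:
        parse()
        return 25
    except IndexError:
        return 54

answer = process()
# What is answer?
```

Step-by-step execution trace:
1. `process()` calls `parse()`.
2. `parse()` evaluates `'hello'[100]`, which raises IndexError; it propagates to the caller.
3. `return 25` is not reached.
4. `except IndexError` in process matches → returns 54.
5. answer = 54.
Result: 54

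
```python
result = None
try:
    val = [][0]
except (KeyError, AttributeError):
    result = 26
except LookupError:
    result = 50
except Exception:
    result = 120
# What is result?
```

Step-by-step execution trace:
1. `val = [][0]` raises IndexError.
2. `except (KeyError, AttributeError)` does not match IndexError; skipped.
3. `except LookupError` matches (IndexError is a subclass of LookupError) → result = 50.
4. `except Exception` is not reached.
Result: 50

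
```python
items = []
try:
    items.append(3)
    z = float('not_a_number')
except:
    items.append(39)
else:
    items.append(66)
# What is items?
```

Step-by-step execution trace:
1. try: `items.append(3)` → items = [3].
2. `z = float('not_a_number')` raises ValueError.
3. bare `except` matches → `items.append(39)` → items = [3, 39].
4. `else` is skipped (an exception was raised).
Result: [3, 39]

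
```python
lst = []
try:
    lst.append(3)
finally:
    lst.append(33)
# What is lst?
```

Step-by-step execution trace:
1. try: `lst.append(3)` → lst = [3].
2. The try body completes without raising.
3. finally always runs: `lst.append(33)` → lst = [3, 33].
Result: [3, 33]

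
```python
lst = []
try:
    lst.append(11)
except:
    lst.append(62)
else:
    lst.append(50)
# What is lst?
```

Step-by-step execution trace:
1. try: `lst.append(11)` → lst = [11]. No exception raised.
2. `except` is skipped.
3. `else` runs (try completed without exception): `lst.append(50)` → lst = [11, 50].
Result: [11, 50]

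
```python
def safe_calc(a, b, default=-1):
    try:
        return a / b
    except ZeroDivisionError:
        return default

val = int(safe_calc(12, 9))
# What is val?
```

Step-by-step execution trace:
1. `safe_calc(12, 9)` enters try: `return 12 / 9` → returns 1.3333333333333333. No exception raised.
2. `except ZeroDivisionError` is skipped.
3. `int(1.3333333333333333)` → 1 → val = 1.
Result: 1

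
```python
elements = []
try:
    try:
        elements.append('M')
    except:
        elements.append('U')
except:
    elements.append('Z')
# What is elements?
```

Step-by-step execution trace:
1. Inner try: `elements.append('M')` → elements = ['M']. No exception raised.
2. Inner `except` is skipped.
3. Inner try completes normally; outer `except` is skipped.
Result: ['M']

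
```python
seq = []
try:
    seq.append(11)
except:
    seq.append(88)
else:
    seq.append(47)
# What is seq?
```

Step-by-step execution trace:
1. try: `seq.append(11)` → seq = [11]. No exception raised.
2. `except` is skipped.
3. `else` runs (try completed without exception): `seq.append(47)` → seq = [11, 47].
Result: [11, 47]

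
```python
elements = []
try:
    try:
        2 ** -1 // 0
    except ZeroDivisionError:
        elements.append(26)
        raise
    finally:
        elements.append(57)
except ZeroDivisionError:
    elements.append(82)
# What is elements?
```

Step-by-step execution trace:
1. Inner try: `2 ** -1 // 0` raises ZeroDivisionError.
2. Inner `except ZeroDivisionError` matches → `elements.append(26)` → elements = [26].
3. bare `raise` re-raises ZeroDivisionError.
4. Inner `finally` runs during unwinding: `elements.append(57)` → elements = [26, 57].
5. Outer `except ZeroDivisionError` matches → `elements.append(82)` → elements = [26, 57, 82].
Result: [26, 57, 82]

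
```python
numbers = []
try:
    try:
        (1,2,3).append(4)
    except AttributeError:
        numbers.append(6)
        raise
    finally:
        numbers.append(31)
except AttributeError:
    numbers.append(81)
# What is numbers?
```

Step-by-step execution trace:
1. Inner try: `(1,2,3).append(4)` raises AttributeError.
2. Inner `except AttributeError` matches → `numbers.append(6)` → numbers = [6].
3. bare `raise` re-raises AttributeError.
4. Inner `finally` runs during unwinding: `numbers.append(31)` → numbers = [6, 31].
5. Outer `except AttributeError` matches → `numbers.append(81)` → numbers = [6, 31, 81].
Result: [6, 31, 81]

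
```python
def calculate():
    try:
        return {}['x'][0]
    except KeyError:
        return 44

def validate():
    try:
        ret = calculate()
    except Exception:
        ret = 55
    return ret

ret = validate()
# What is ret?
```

Step-by-step execution trace:
1. `validate()` calls `calculate()`.
2. In calculate: `{}['x'][0]` raises KeyError; `except KeyError` catches it → returns 44.
3. In validate: `ret = calculate()` → ret = 44. No exception reaches validate.
4. `except Exception` is skipped; validate returns 44.
5. ret = 44.
Result: 44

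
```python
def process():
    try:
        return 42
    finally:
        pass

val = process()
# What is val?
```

Step-by-step execution trace:
1. `process()` enters try: `return 42` sets pending return value 42.
2. Before returning, `finally: pass` runs (no effect).
3. process() returns 42 → val = 42.
Result: 42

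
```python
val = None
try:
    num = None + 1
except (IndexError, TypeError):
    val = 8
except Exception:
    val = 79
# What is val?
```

Step-by-step execution trace:
1. `num = None + 1` raises TypeError.
2. `except (IndexError, TypeError)` matches (TypeError is in the tuple) → val = 8.
3. `except Exception` is not reached.
Result: 8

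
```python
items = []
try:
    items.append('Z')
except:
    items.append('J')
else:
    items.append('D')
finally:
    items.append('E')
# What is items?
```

Step-by-step execution trace:
1. try: `items.append('Z')` → items = ['Z']. No exception raised.
2. `except` is skipped.
3. `else` runs: `items.append('D')` → items = ['Z', 'D'].
4. `finally` always runs: `items.append('E')` → items = ['Z', 'D', 'E'].
Result: ['Z', 'D', 'E']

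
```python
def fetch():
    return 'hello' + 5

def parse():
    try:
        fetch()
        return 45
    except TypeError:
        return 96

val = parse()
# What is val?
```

Step-by-step execution trace:
1. `parse()` calls `fetch()`.
2. `fetch()` evaluates `'hello' + 5`, which raises TypeError; it propagates to the caller.
3. `return 45` is not reached.
4. `except TypeError` in parse matches → returns 96.
5. val = 96.
Result: 96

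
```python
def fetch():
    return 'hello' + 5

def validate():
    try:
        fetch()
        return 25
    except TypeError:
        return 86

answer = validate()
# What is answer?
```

Step-by-step execution trace:
1. `validate()` calls `fetch()`.
2. `fetch()` evaluates `'hello' + 5`, which raises TypeError; it propagates to the caller.
3. `return 25` is not reached.
4. `except TypeError` in validate matches → returns 86.
5. answer = 86.
Result: 86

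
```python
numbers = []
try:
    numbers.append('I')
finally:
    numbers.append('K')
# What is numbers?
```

Step-by-step execution trace:
1. try: `numbers.append('I')` → numbers = ['I'].
2. The try body completes without raising.
3. finally always runs: `numbers.append('K')` → numbers = ['I', 'K'].
Result: ['I', 'K']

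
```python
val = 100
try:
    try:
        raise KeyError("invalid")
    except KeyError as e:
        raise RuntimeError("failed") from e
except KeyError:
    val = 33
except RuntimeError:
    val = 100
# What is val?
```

Step-by-step execution trace:
1. Inner try raises KeyError; inner `except KeyError as e` catches it.
2. `raise RuntimeError(...) from e` raises RuntimeError (KeyError is attached as __cause__, but only RuntimeError is active).
3. Outer `except KeyError` does not match RuntimeError; skipped.
4. Outer `except RuntimeError` matches → val = 100.
Result: 100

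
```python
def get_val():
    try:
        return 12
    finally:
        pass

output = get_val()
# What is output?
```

Step-by-step execution trace:
1. `get_val()` enters try: `return 12` sets pending return value 12.
2. Before returning, `finally: pass` runs (no effect).
3. get_val() returns 12 → output = 12.
Result: 12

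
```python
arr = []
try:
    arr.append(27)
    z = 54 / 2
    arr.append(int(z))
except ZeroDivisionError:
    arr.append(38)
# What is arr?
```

Step-by-step execution trace:
1. try: `arr.append(27)` → arr = [27].
2. `z = 54 / 2` → z = 27.0. No exception raised.
3. `arr.append(int(z))` → arr = [27, 27].
4. `except ZeroDivisionError` is skipped (no exception was raised).
Result: [27, 27]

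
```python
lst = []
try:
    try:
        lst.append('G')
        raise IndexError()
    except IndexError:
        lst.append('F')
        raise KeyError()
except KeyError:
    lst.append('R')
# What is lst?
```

Step-by-step execution trace:
1. Inner try: `lst.append('G')` → lst = ['G'].
2. `raise IndexError()` raises IndexError.
3. Inner `except IndexError` matches → `lst.append('F')` → lst = ['G', 'F'].
4. `raise KeyError()` raises KeyError; propagates to outer try.
5. Outer `except KeyError` matches → `lst.append('R')` → lst = ['G', 'F', 'R'].
Result: ['G', 'F', 'R']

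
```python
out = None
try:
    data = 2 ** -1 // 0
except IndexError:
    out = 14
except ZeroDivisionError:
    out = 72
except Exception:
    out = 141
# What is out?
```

Step-by-step execution trace:
1. `data = 2 ** -1 // 0` raises ZeroDivisionError.
2. `except IndexError` does not match ZeroDivisionError; skipped.
3. `except ZeroDivisionError` matches → out = 72.
4. Remaining except clauses are skipped.
Result: 72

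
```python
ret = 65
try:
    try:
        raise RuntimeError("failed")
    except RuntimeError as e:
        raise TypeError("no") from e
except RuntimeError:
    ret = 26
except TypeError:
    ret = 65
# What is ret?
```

Step-by-step execution trace:
1. Inner try raises RuntimeError; inner `except RuntimeError as e` catches it.
2. `raise TypeError(...) from e` raises TypeError (RuntimeError is attached as __cause__, but only TypeError is active).
3. Outer `except RuntimeError` does not match TypeError; skipped.
4. Outer `except TypeError` matches → ret = 65.
Result: 65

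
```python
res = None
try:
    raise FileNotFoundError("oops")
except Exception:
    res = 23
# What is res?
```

Step-by-step execution trace:
1. `raise FileNotFoundError(...)` raises FileNotFoundError.
2. `except Exception` matches (FileNotFoundError is a subclass of Exception) → res = 23.
Result: 23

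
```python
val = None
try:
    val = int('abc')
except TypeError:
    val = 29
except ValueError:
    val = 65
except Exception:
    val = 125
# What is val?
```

Step-by-step execution trace:
1. `val = int('abc')` raises ValueError.
2. `except TypeError` does not match ValueError; skipped.
3. `except ValueError` matches → val = 65.
4. Remaining except clauses are skipped.
Result: 65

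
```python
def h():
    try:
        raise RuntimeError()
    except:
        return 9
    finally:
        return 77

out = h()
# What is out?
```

Step-by-step execution trace:
1. `h()` enters try: `raise RuntimeError()` raises RuntimeError.
2. bare `except` matches → `return 9` sets pending return value 9.
3. Before returning, `finally: return 77` runs and overrides the pending return.
4. h() returns 77 → out = 77.
Result: 77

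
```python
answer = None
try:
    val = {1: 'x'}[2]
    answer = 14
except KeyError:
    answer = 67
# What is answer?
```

Step-by-step execution trace:
1. `val = {1: 'x'}[2]` raises KeyError.
2. `answer = 14` is not reached.
3. `except KeyError` matches → answer = 67.
Result: 67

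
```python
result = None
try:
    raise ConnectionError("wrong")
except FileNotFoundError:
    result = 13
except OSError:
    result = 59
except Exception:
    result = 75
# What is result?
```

Step-by-step execution trace:
1. `raise ConnectionError(...)` raises ConnectionError.
2. `except FileNotFoundError` does not match (ConnectionError is not a subclass of FileNotFoundError); skipped.
3. `except OSError` matches (ConnectionError is a subclass of OSError) → result = 59.
4. `except Exception` is not reached.
Result: 59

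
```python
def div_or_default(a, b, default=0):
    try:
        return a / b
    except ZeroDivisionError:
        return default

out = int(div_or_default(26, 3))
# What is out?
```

Step-by-step execution trace:
1. `div_or_default(26, 3)` enters try: `return 26 / 3` → returns 8.666666666666666. No exception raised.
2. `except ZeroDivisionError` is skipped.
3. `int(8.666666666666666)` → 8 → out = 8.
Result: 8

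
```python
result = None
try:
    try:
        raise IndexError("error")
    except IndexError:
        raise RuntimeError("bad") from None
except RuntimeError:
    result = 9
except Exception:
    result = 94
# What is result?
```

Step-by-step execution trace:
1. Inner try raises IndexError; inner `except IndexError` catches it.
2. `raise RuntimeError(...) from None` raises RuntimeError (from None suppresses __context__, but the active exception is still RuntimeError).
3. Outer `except RuntimeError` matches → result = 9.
4. `except Exception` is not reached.
Result: 9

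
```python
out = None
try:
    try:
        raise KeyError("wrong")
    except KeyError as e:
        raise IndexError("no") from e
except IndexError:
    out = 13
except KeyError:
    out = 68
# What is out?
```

Step-by-step execution trace:
1. Inner try raises KeyError; inner `except KeyError as e` catches it.
2. `raise IndexError(...) from e` raises IndexError (KeyError is attached as __cause__, but only IndexError is active).
3. Outer `except IndexError` matches → out = 13.
4. `except KeyError` is not reached.
Result: 13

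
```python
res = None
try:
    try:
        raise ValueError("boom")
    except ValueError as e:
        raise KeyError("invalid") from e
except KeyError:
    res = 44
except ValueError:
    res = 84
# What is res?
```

Step-by-step execution trace:
1. Inner try raises ValueError; inner `except ValueError as e` catches it.
2. `raise KeyError(...) from e` raises KeyError (ValueError is attached as __cause__, but only KeyError is active).
3. Outer `except KeyError` matches → res = 44.
4. `except ValueError` is not reached.
Result: 44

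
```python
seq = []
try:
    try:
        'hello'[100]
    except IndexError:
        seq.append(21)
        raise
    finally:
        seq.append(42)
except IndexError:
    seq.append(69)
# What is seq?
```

Step-by-step execution trace:
1. Inner try: `'hello'[100]` raises IndexError.
2. Inner `except IndexError` matches → `seq.append(21)` → seq = [21].
3. bare `raise` re-raises IndexError.
4. Inner `finally` runs during unwinding: `seq.append(42)` → seq = [21, 42].
5. Outer `except IndexError` matches → `seq.append(69)` → seq = [21, 42, 69].
Result: [21, 42, 69]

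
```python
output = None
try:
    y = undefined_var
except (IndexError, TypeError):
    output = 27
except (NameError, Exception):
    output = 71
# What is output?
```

Step-by-step execution trace:
1. `y = undefined_var` raises NameError.
2. `except (IndexError, TypeError)` does not match NameError; skipped.
3. `except (NameError, Exception)` matches (NameError is in the tuple) → output = 71.
Result: 71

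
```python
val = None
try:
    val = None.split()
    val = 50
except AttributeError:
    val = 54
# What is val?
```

Step-by-step execution trace:
1. `val = None.split()` raises AttributeError.
2. `val = 50` is not reached.
3. `except AttributeError` matches → val = 54.
Result: 54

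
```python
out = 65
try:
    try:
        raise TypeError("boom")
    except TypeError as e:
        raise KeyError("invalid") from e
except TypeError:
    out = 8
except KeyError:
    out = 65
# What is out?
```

Step-by-step execution trace:
1. Inner try raises TypeError; inner `except TypeError as e` catches it.
2. `raise KeyError(...) from e` raises KeyError (TypeError is attached as __cause__, but only KeyError is active).
3. Outer `except TypeError` does not match KeyError; skipped.
4. Outer `except KeyError` matches → out = 65.
Result: 65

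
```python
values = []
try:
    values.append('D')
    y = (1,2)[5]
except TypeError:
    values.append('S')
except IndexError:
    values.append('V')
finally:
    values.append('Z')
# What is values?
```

Step-by-step execution trace:
1. try: `values.append('D')` → values = ['D'].
2. `y = (1,2)[5]` raises IndexError.
3. `except TypeError` does not match IndexError; skipped.
4. `except IndexError` matches → `values.append('V')` → values = ['D', 'V'].
5. finally always runs: `values.append('Z')` → values = ['D', 'V', 'Z'].
Result: ['D', 'V', 'Z']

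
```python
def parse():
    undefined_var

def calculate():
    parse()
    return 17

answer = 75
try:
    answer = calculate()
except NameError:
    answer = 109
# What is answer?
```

Step-by-step execution trace:
1. answer starts at 75.
2. try: `calculate()` calls `parse()`.
3. `parse()` evaluates `undefined_var`, which raises NameError; it propagates through calculate (uncaught).
4. `return 17` in calculate is not reached; the assignment to answer does not complete.
5. `except NameError` matches → answer = 109.
Result: 109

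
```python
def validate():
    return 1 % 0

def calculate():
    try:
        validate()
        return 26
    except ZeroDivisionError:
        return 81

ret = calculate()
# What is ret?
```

Step-by-step execution trace:
1. `calculate()` calls `validate()`.
2. `validate()` evaluates `1 % 0`, which raises ZeroDivisionError; it propagates to the caller.
3. `return 26` is not reached.
4. `except ZeroDivisionError` in calculate matches → returns 81.
5. ret = 81.
Result: 81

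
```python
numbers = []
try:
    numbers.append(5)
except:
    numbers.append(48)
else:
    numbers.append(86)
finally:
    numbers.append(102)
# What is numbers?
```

Step-by-step execution trace:
1. try: `numbers.append(5)` → numbers = [5]. No exception raised.
2. `except` is skipped.
3. `else` runs: `numbers.append(86)` → numbers = [5, 86].
4. `finally` always runs: `numbers.append(102)` → numbers = [5, 86, 102].
Result: [5, 86, 102]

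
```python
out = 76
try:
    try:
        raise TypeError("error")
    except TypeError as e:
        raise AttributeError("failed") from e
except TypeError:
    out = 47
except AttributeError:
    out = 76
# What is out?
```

Step-by-step execution trace:
1. Inner try raises TypeError; inner `except TypeError as e` catches it.
2. `raise AttributeError(...) from e` raises AttributeError (TypeError is attached as __cause__, but only AttributeError is active).
3. Outer `except TypeError` does not match AttributeError; skipped.
4. Outer `except AttributeError` matches → out = 76.
Result: 76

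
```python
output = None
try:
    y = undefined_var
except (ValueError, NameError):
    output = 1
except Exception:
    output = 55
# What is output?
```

Step-by-step execution trace:
1. `y = undefined_var` raises NameError.
2. `except (ValueError, NameError)` matches (NameError is in the tuple) → output = 1.
3. `except Exception` is not reached.
Result: 1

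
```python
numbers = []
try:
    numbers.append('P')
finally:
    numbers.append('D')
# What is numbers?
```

Step-by-step execution trace:
1. try: `numbers.append('P')` → numbers = ['P'].
2. The try body completes without raising.
3. finally always runs: `numbers.append('D')` → numbers = ['P', 'D'].
Result: ['P', 'D']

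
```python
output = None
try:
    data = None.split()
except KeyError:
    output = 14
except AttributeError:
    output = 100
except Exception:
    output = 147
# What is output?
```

Step-by-step execution trace:
1. `data = None.split()` raises AttributeError.
2. `except KeyError` does not match AttributeError; skipped.
3. `except AttributeError` matches → output = 100.
4. Remaining except clauses are skipped.
Result: 100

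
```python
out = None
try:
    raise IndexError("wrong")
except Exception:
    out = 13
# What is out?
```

Step-by-step execution trace:
1. `raise IndexError(...)` raises IndexError.
2. `except Exception` matches (IndexError is a subclass of Exception) → out = 13.
Result: 13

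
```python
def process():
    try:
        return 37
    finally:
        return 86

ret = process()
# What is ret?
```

Step-by-step execution trace:
1. `process()` enters try: `return 37` sets pending return value 37.
2. Before returning, `finally: return 86` runs and overrides the pending return.
3. process() returns 86 → ret = 86.
Result: 86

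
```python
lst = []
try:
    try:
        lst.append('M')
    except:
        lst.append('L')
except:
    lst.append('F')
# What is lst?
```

Step-by-step execution trace:
1. Inner try: `lst.append('M')` → lst = ['M']. No exception raised.
2. Inner `except` is skipped.
3. Inner try completes normally; outer `except` is skipped.
Result: ['M']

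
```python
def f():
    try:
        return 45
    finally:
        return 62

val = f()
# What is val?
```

Step-by-step execution trace:
1. `f()` enters try: `return 45` sets pending return value 45.
2. Before returning, `finally: return 62` runs and overrides the pending return.
3. f() returns 62 → val = 62.
Result: 62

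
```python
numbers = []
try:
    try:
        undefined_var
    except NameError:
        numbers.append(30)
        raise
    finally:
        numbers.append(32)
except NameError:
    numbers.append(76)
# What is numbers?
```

Step-by-step execution trace:
1. Inner try: `undefined_var` raises NameError.
2. Inner `except NameError` matches → `numbers.append(30)` → numbers = [30].
3. bare `raise` re-raises NameError.
4. Inner `finally` runs during unwinding: `numbers.append(32)` → numbers = [30, 32].
5. Outer `except NameError` matches → `numbers.append(76)` → numbers = [30, 32, 76].
Result: [30, 32, 76]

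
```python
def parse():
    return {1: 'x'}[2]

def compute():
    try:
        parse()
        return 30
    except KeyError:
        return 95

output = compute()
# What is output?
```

Step-by-step execution trace:
1. `compute()` calls `parse()`.
2. `parse()` evaluates `{1: 'x'}[2]`, which raises KeyError; it propagates to the caller.
3. `return 30` is not reached.
4. `except KeyError` in compute matches → returns 95.
5. output = 95.
Result: 95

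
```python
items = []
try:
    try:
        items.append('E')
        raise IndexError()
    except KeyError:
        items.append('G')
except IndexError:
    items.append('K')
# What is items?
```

Step-by-step execution trace:
1. Inner try: `items.append('E')` → items = ['E'].
2. `raise IndexError()` raises IndexError.
3. Inner `except KeyError` does not match IndexError; exception propagates to outer try.
4. Outer `except IndexError` matches → `items.append('K')` → items = ['E', 'K'].
Result: ['E', 'K']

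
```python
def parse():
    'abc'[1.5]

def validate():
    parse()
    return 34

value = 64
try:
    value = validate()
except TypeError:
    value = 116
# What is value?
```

Step-by-step execution trace:
1. value starts at 64.
2. try: `validate()` calls `parse()`.
3. `parse()` evaluates `'abc'[1.5]`, which raises TypeError; it propagates through validate (uncaught).
4. `return 34` in validate is not reached; the assignment to value does not complete.
5. `except TypeError` matches → value = 116.
Result: 116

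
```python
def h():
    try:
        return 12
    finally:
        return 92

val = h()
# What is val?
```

Step-by-step execution trace:
1. `h()` enters try: `return 12` sets pending return value 12.
2. Before returning, `finally: return 92` runs and overrides the pending return.
3. h() returns 92 → val = 92.
Result: 92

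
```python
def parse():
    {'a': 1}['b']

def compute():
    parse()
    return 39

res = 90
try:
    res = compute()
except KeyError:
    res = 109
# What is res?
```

Step-by-step execution trace:
1. res starts at 90.
2. try: `compute()` calls `parse()`.
3. `parse()` evaluates `{'a': 1}['b']`, which raises KeyError; it propagates through compute (uncaught).
4. `return 39` in compute is not reached; the assignment to res does not complete.
5. `except KeyError` matches → res = 109.
Result: 109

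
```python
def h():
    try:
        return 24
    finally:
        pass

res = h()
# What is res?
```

Step-by-step execution trace:
1. `h()` enters try: `return 24` sets pending return value 24.
2. Before returning, `finally: pass` runs (no effect).
3. h() returns 24 → res = 24.
Result: 24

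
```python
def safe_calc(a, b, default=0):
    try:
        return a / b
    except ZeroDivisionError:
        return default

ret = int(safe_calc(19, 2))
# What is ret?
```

Step-by-step execution trace:
1. `safe_calc(19, 2)` enters try: `return 19 / 2` → returns 9.5. No exception raised.
2. `except ZeroDivisionError` is skipped.
3. `int(9.5)` → 9 → ret = 9.
Result: 9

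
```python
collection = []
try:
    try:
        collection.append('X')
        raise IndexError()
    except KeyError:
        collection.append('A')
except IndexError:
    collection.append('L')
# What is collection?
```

Step-by-step execution trace:
1. Inner try: `collection.append('X')` → collection = ['X'].
2. `raise IndexError()` raises IndexError.
3. Inner `except KeyError` does not match IndexError; exception propagates to outer try.
4. Outer `except IndexError` matches → `collection.append('L')` → collection = ['X', 'L'].
Result: ['X', 'L']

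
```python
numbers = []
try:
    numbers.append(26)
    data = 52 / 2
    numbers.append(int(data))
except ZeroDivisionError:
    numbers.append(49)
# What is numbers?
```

Step-by-step execution trace:
1. try: `numbers.append(26)` → numbers = [26].
2. `data = 52 / 2` → data = 26.0. No exception raised.
3. `numbers.append(int(data))` → numbers = [26, 26].
4. `except ZeroDivisionError` is skipped (no exception was raised).
Result: [26, 26]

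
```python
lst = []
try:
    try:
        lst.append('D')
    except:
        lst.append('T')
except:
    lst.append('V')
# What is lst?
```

Step-by-step execution trace:
1. Inner try: `lst.append('D')` → lst = ['D']. No exception raised.
2. Inner `except` is skipped.
3. Inner try completes normally; outer `except` is skipped.
Result: ['D']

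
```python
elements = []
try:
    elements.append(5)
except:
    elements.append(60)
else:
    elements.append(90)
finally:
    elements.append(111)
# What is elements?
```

Step-by-step execution trace:
1. try: `elements.append(5)` → elements = [5]. No exception raised.
2. `except` is skipped.
3. `else` runs: `elements.append(90)` → elements = [5, 90].
4. `finally` always runs: `elements.append(111)` → elements = [5, 90, 111].
Result: [5, 90, 111]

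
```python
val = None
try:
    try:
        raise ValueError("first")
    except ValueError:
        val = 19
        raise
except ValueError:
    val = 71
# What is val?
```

Step-by-step execution trace:
1. Inner try: `raise ValueError("first")` raises ValueError.
2. Inner `except ValueError` matches → val = 19.
3. bare `raise` re-raises the same ValueError.
4. Outer `except ValueError` matches → val = 71.
Result: 71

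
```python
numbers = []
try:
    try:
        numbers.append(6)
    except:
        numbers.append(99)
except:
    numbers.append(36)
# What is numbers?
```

Step-by-step execution trace:
1. Inner try: `numbers.append(6)` → numbers = [6]. No exception raised.
2. Inner `except` is skipped.
3. Inner try completes normally; outer `except` is skipped.
Result: [6]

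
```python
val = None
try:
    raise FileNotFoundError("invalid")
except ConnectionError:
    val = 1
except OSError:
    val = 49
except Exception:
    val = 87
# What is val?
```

Step-by-step execution trace:
1. `raise FileNotFoundError(...)` raises FileNotFoundError.
2. `except ConnectionError` does not match (FileNotFoundError is not a subclass of ConnectionError); skipped.
3. `except OSError` matches (FileNotFoundError is a subclass of OSError) → val = 49.
4. `except Exception` is not reached.
Result: 49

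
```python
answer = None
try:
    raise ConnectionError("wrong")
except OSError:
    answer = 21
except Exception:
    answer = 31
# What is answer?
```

Step-by-step execution trace:
1. `raise ConnectionError(...)` raises ConnectionError.
2. `except OSError` matches (ConnectionError is a subclass of OSError) → answer = 21.
3. `except Exception` is not reached.
Result: 21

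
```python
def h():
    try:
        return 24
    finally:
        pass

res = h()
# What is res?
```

Step-by-step execution trace:
1. `h()` enters try: `return 24` sets pending return value 24.
2. Before returning, `finally: pass` runs (no effect).
3. h() returns 24 → res = 24.
Result: 24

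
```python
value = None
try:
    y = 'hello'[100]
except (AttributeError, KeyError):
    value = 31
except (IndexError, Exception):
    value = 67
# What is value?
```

Step-by-step execution trace:
1. `y = 'hello'[100]` raises IndexError.
2. `except (AttributeError, KeyError)` does not match IndexError; skipped.
3. `except (IndexError, Exception)` matches (IndexError is in the tuple) → value = 67.
Result: 67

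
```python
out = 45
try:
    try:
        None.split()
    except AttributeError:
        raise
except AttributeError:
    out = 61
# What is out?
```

Step-by-step execution trace:
1. Inner try: `None.split()` raises AttributeError.
2. Inner `except AttributeError` matches; bare `raise` re-raises the same AttributeError.
3. Outer `except AttributeError` matches → out = 61.
Result: 61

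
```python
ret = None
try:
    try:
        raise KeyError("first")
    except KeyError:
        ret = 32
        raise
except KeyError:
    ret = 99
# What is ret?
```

Step-by-step execution trace:
1. Inner try: `raise KeyError("first")` raises KeyError.
2. Inner `except KeyError` matches → ret = 32.
3. bare `raise` re-raises the same KeyError.
4. Outer `except KeyError` matches → ret = 99.
Result: 99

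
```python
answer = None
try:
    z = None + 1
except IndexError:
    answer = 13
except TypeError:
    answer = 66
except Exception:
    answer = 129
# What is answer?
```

Step-by-step execution trace:
1. `z = None + 1` raises TypeError.
2. `except IndexError` does not match TypeError; skipped.
3. `except TypeError` matches → answer = 66.
4. Remaining except clauses are skipped.
Result: 66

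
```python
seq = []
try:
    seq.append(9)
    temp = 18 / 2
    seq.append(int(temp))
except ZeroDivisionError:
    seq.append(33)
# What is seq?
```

Step-by-step execution trace:
1. try: `seq.append(9)` → seq = [9].
2. `temp = 18 / 2` → temp = 9.0. No exception raised.
3. `seq.append(int(temp))` → seq = [9, 9].
4. `except ZeroDivisionError` is skipped (no exception was raised).
Result: [9, 9]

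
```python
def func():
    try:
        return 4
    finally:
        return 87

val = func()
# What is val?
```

Step-by-step execution trace:
1. `func()` enters try: `return 4` sets pending return value 4.
2. Before returning, `finally: return 87` runs and overrides the pending return.
3. func() returns 87 → val = 87.
Result: 87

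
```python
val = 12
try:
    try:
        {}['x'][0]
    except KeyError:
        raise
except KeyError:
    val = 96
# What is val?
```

Step-by-step execution trace:
1. Inner try: `{}['x'][0]` raises KeyError.
2. Inner `except KeyError` matches; bare `raise` re-raises the same KeyError.
3. Outer `except KeyError` matches → val = 96.
Result: 96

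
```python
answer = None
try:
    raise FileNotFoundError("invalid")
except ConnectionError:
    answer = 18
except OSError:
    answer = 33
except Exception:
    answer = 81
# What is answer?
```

Step-by-step execution trace:
1. `raise FileNotFoundError(...)` raises FileNotFoundError.
2. `except ConnectionError` does not match (FileNotFoundError is not a subclass of ConnectionError); skipped.
3. `except OSError` matches (FileNotFoundError is a subclass of OSError) → answer = 33.
4. `except Exception` is not reached.
Result: 33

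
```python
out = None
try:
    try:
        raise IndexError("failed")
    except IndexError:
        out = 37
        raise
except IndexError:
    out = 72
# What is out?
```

Step-by-step execution trace:
1. Inner try: `raise IndexError("failed")` raises IndexError.
2. Inner `except IndexError` matches → out = 37.
3. bare `raise` re-raises the same IndexError.
4. Outer `except IndexError` matches → out = 72.
Result: 72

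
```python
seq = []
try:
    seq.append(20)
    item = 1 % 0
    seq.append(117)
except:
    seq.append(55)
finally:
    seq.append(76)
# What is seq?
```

Step-by-step execution trace:
1. try: `seq.append(20)` → seq = [20].
2. `item = 1 % 0` raises ZeroDivisionError; `seq.append(117)` is not reached.
3. bare `except` matches → `seq.append(55)` → seq = [20, 55].
4. finally always runs: `seq.append(76)` → seq = [20, 55, 76].
Result: [20, 55, 76]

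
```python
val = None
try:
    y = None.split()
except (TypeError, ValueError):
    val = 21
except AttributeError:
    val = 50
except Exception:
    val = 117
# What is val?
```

Step-by-step execution trace:
1. `y = None.split()` raises AttributeError.
2. `except (TypeError, ValueError)` does not match AttributeError; skipped.
3. `except AttributeError` matches (exact type match) → val = 50.
4. `except Exception` is not reached.
Result: 50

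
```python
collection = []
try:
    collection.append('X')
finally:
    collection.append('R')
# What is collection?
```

Step-by-step execution trace:
1. try: `collection.append('X')` → collection = ['X'].
2. The try body completes without raising.
3. finally always runs: `collection.append('R')` → collection = ['X', 'R'].
Result: ['X', 'R']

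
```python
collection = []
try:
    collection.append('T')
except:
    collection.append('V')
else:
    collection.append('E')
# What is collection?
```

Step-by-step execution trace:
1. try: `collection.append('T')` → collection = ['T']. No exception raised.
2. `except` is skipped.
3. `else` runs (try completed without exception): `collection.append('E')` → collection = ['T', 'E'].
Result: ['T', 'E']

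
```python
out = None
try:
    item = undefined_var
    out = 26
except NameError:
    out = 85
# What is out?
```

Step-by-step execution trace:
1. `item = undefined_var` raises NameError.
2. `out = 26` is not reached.
3. `except NameError` matches → out = 85.
Result: 85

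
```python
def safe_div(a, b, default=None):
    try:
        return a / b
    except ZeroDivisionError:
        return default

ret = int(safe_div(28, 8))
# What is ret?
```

Step-by-step execution trace:
1. `safe_div(28, 8)` enters try: `return 28 / 8` → returns 3.5. No exception raised.
2. `except ZeroDivisionError` is skipped.
3. `int(3.5)` → 3 → ret = 3.
Result: 3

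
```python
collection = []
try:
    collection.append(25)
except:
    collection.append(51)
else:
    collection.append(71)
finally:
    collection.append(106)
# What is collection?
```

Step-by-step execution trace:
1. try: `collection.append(25)` → collection = [25]. No exception raised.
2. `except` is skipped.
3. `else` runs: `collection.append(71)` → collection = [25, 71].
4. `finally` always runs: `collection.append(106)` → collection = [25, 71, 106].
Result: [25, 71, 106]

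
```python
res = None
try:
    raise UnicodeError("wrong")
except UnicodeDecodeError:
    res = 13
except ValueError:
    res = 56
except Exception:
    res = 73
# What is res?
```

Step-by-step execution trace:
1. `raise UnicodeError(...)` raises UnicodeError.
2. `except UnicodeDecodeError` does not match (UnicodeError is not a subclass of UnicodeDecodeError); skipped.
3. `except ValueError` matches (UnicodeError is a subclass of ValueError) → res = 56.
4. `except Exception` is not reached.
Result: 56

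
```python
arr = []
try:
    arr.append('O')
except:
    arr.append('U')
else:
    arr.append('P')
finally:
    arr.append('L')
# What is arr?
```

Step-by-step execution trace:
1. try: `arr.append('O')` → arr = ['O']. No exception raised.
2. `except` is skipped.
3. `else` runs: `arr.append('P')` → arr = ['O', 'P'].
4. `finally` always runs: `arr.append('L')` → arr = ['O', 'P', 'L'].
Result: ['O', 'P', 'L']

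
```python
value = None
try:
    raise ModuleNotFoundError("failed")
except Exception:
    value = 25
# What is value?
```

Step-by-step execution trace:
1. `raise ModuleNotFoundError(...)` raises ModuleNotFoundError.
2. `except Exception` matches (ModuleNotFoundError is a subclass of Exception) → value = 25.
Result: 25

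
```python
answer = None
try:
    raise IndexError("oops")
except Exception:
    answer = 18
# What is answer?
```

Step-by-step execution trace:
1. `raise IndexError(...)` raises IndexError.
2. `except Exception` matches (IndexError is a subclass of Exception) → answer = 18.
Result: 18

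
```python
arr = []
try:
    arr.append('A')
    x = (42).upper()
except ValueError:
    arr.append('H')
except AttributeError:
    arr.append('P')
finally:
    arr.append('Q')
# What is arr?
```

Step-by-step execution trace:
1. try: `arr.append('A')` → arr = ['A'].
2. `x = (42).upper()` raises AttributeError.
3. `except ValueError` does not match AttributeError; skipped.
4. `except AttributeError` matches → `arr.append('P')` → arr = ['A', 'P'].
5. finally always runs: `arr.append('Q')` → arr = ['A', 'P', 'Q'].
Result: ['A', 'P', 'Q']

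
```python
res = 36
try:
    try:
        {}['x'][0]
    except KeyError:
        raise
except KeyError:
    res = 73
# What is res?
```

Step-by-step execution trace:
1. Inner try: `{}['x'][0]` raises KeyError.
2. Inner `except KeyError` matches; bare `raise` re-raises the same KeyError.
3. Outer `except KeyError` matches → res = 73.
Result: 73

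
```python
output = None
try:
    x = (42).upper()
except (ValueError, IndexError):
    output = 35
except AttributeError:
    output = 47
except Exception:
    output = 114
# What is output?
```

Step-by-step execution trace:
1. `x = (42).upper()` raises AttributeError.
2. `except (ValueError, IndexError)` does not match AttributeError; skipped.
3. `except AttributeError` matches (exact type match) → output = 47.
4. `except Exception` is not reached.
Result: 47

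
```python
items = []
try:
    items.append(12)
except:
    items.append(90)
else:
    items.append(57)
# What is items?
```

Step-by-step execution trace:
1. try: `items.append(12)` → items = [12]. No exception raised.
2. `except` is skipped.
3. `else` runs (try completed without exception): `items.append(57)` → items = [12, 57].
Result: [12, 57]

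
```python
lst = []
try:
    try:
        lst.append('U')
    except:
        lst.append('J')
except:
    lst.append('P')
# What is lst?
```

Step-by-step execution trace:
1. Inner try: `lst.append('U')` → lst = ['U']. No exception raised.
2. Inner `except` is skipped.
3. Inner try completes normally; outer `except` is skipped.
Result: ['U']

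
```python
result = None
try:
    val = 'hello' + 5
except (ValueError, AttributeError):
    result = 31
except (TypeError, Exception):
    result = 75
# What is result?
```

Step-by-step execution trace:
1. `val = 'hello' + 5` raises TypeError.
2. `except (ValueError, AttributeError)` does not match TypeError; skipped.
3. `except (TypeError, Exception)` matches (TypeError is in the tuple) → result = 75.
Result: 75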